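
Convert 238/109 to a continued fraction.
[2; 5, 2, 4, 2]

Euclidean algorithm steps:
238 = 2 × 109 + 20
109 = 5 × 20 + 9
20 = 2 × 9 + 2
9 = 4 × 2 + 1
2 = 2 × 1 + 0
Continued fraction: [2; 5, 2, 4, 2]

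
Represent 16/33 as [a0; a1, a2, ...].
[0; 2, 16]

Euclidean algorithm steps:
16 = 0 × 33 + 16
33 = 2 × 16 + 1
16 = 16 × 1 + 0
Continued fraction: [0; 2, 16]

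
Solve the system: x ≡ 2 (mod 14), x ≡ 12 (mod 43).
184

Using Chinese Remainder Theorem:
M = 14 × 43 = 602
M1 = 43, M2 = 14
y1 = 43^(-1) mod 14 = 1
y2 = 14^(-1) mod 43 = 40
x = (2×43×1 + 12×14×40) mod 602 = 184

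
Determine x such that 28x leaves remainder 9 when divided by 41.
x ≡ 34 (mod 41)

gcd(28, 41) = 1, which divides 9, so solutions exist.
Find 28^(-1) mod 41 by the extended Euclidean algorithm:
41 = 1 × 28 + 13  ⟹  13 = (1)·41 + (-1)·28
28 = 2 × 13 + 2  ⟹  2 = (-2)·41 + (3)·28
13 = 6 × 2 + 1  ⟹  1 = (13)·41 + (-19)·28
So (-19)·28 ≡ 1 (mod 41), i.e. 28^(-1) ≡ -19 ≡ 22 (mod 41).
x ≡ 22 × 9 = 198 ≡ 34 (mod 41).
Check: 28 × 34 = 952 ≡ 9 (mod 41).
Unique solution: x ≡ 34 (mod 41)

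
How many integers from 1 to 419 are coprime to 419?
418

419 = 419
φ(n) = n × ∏(1 - 1/p) for each prime p dividing n
φ(419) = 419 × (1 - 1/419) = 418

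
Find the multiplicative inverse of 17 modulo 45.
8

gcd(17, 45) = 1, so the inverse exists.
Extended Euclidean algorithm on (45, 17):
45 = 2 × 17 + 11  ⟹  11 = (1)·45 + (-2)·17
17 = 1 × 11 + 6  ⟹  6 = (-1)·45 + (3)·17
11 = 1 × 6 + 5  ⟹  5 = (2)·45 + (-5)·17
6 = 1 × 5 + 1  ⟹  1 = (-3)·45 + (8)·17
So (8)·17 ≡ 1 (mod 45), i.e. 17^(-1) ≡ 8 (mod 45).
Check: 17 × 8 = 136 ≡ 1 (mod 45)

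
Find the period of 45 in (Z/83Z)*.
82

83 is prime, so ord(45) divides φ(83) = 82.
Divisors of 82: 1, 2, 41, 82.
Repeated squaring: 45^1 ≡ 45, 45^2 ≡ 33, 45^4 ≡ 10, 45^8 ≡ 17, 45^16 ≡ 40, 45^32 ≡ 23, 45^64 ≡ 31 (mod 83).
Test 45^d mod 83 for each divisor d in increasing order:
45^1 ≡ 45
45^2 ≡ 33
45^41 = 45^32·45^8·45^1 ≡ 82
45^82 = 45^64·45^16·45^2 ≡ 1  ← first divisor giving 1
The order is 82.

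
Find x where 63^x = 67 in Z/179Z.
20

Baby-step giant-step with step n = ⌈√179⌉ = 14.
Baby steps 63^j mod 179 (j:value) for j=0..13: 0:1, 1:63, 2:31, 3:163, 4:66, 5:41, 6:77, 7:18, 8:60, 9:21, 10:70, 11:114, 12:22, 13:133.
Giant-step multiplier: 63^(-14) ≡ 63^(178-14) = 63^164 ≡ 100 (mod 179).
Giant steps γ_i = 67·100^i mod 179: γ_0=67, γ_1=77 (in table at j=6).
x = i·n + j = 1·14 + 6 = 20.
Check: 63^20 ≡ 67 (mod 179).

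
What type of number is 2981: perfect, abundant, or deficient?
deficient

Proper divisors of 2981: sum = 1 + 11 + 271 = 283
Since 283 < 2981, 2981 is deficient.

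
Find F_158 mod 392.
153

Matrix identity: Q^n = [[F_(n+1), F_n], [F_n, F_(n-1)]] with Q = [[1,1],[1,0]].
n = 158 = 10011110₂. Square-and-multiply, entries mod 392:
Q^1 = [[1,1],[1,0]]
Q^2 = (Q^1)² = [[2,1],[1,1]]
Q^4 = (Q^2)² = [[5,3],[3,2]]
Q^9 = (Q^4)²·Q = [[55,34],[34,21]]
Q^19 = (Q^9)²·Q = [[101,261],[261,232]]
Q^39 = (Q^19)²·Q = [[203,314],[314,281]]
Q^79 = (Q^39)²·Q = [[133,253],[253,272]]
Q^158 = (Q^79)² = [[162,153],[153,9]]
F_158 mod 392 = Q^158[0][1] = 153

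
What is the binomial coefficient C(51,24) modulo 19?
9

Using Lucas' theorem:
Write n=51 and k=24 in base 19:
n in base 19: [2, 13]
k in base 19: [1, 5]
C(51,24) mod 19 = ∏ C(n_i, k_i) mod 19
Digit binomials (mod 19): C(2,1) = 2; C(13,5) = 1287 ≡ 14
Product: 2 × 14 = 28 ≡ 9 (mod 19)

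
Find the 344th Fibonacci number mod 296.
221

Matrix identity: Q^n = [[F_(n+1), F_n], [F_n, F_(n-1)]] with Q = [[1,1],[1,0]].
n = 344 = 101011000₂. Square-and-multiply, entries mod 296:
Q^1 = [[1,1],[1,0]]
Q^2 = (Q^1)² = [[2,1],[1,1]]
Q^5 = (Q^2)²·Q = [[8,5],[5,3]]
Q^10 = (Q^5)² = [[89,55],[55,34]]
Q^21 = (Q^10)²·Q = [[247,290],[290,253]]
Q^43 = (Q^21)²·Q = [[29,69],[69,256]]
Q^86 = (Q^43)² = [[274,129],[129,145]]
Q^172 = (Q^86)² = [[253,179],[179,74]]
Q^344 = (Q^172)² = [[146,221],[221,221]]
F_344 mod 296 = Q^344[0][1] = 221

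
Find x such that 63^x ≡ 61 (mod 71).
33

Baby-step giant-step with step n = ⌈√71⌉ = 9.
Baby steps 63^j mod 71 (j:value) for j=0..8: 0:1, 1:63, 2:64, 3:56, 4:49, 5:34, 6:12, 7:46, 8:58.
Giant-step multiplier: 63^(-9) ≡ 63^(70-9) = 63^61 ≡ 28 (mod 71).
Giant steps γ_i = 61·28^i mod 71: γ_0=61, γ_1=4, γ_2=41, γ_3=12 (in table at j=6).
x = i·n + j = 3·9 + 6 = 33.
Check: 63^33 ≡ 61 (mod 71).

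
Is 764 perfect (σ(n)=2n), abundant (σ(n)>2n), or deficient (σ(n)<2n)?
deficient

Proper divisors of 764: sum = 1 + 2 + 4 + 191 + 382 = 580
Since 580 < 764, 764 is deficient.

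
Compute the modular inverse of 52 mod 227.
179

gcd(52, 227) = 1, so the inverse exists.
Extended Euclidean algorithm on (227, 52):
227 = 4 × 52 + 19  ⟹  19 = (1)·227 + (-4)·52
52 = 2 × 19 + 14  ⟹  14 = (-2)·227 + (9)·52
19 = 1 × 14 + 5  ⟹  5 = (3)·227 + (-13)·52
14 = 2 × 5 + 4  ⟹  4 = (-8)·227 + (35)·52
5 = 1 × 4 + 1  ⟹  1 = (11)·227 + (-48)·52
So (-48)·52 ≡ 1 (mod 227), i.e. 52^(-1) ≡ -48 ≡ 179 (mod 227).
Check: 52 × 179 = 9308 ≡ 1 (mod 227)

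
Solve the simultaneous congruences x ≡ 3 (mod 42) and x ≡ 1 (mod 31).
1179

Using Chinese Remainder Theorem:
M = 42 × 31 = 1302
M1 = 31, M2 = 42
y1 = 31^(-1) mod 42 = 19
y2 = 42^(-1) mod 31 = 17
x = (3×31×19 + 1×42×17) mod 1302 = 1179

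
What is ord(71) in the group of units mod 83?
82

83 is prime, so ord(71) divides φ(83) = 82.
Divisors of 82: 1, 2, 41, 82.
Repeated squaring: 71^1 ≡ 71, 71^2 ≡ 61, 71^4 ≡ 69, 71^8 ≡ 30, 71^16 ≡ 70, 71^32 ≡ 3, 71^64 ≡ 9 (mod 83).
Test 71^d mod 83 for each divisor d in increasing order:
71^1 ≡ 71
71^2 ≡ 61
71^41 = 71^32·71^8·71^1 ≡ 82
71^82 = 71^64·71^16·71^2 ≡ 1  ← first divisor giving 1
The order is 82.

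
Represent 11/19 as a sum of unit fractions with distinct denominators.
1/2 + 1/13 + 1/494

Greedy algorithm:
11/19: ceiling(19/11) = 2, use 1/2
3/38: ceiling(38/3) = 13, use 1/13
1/494: ceiling(494/1) = 494, use 1/494
Result: 11/19 = 1/2 + 1/13 + 1/494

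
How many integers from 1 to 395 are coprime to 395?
312

395 = 5 × 79
φ(n) = n × ∏(1 - 1/p) for each prime p dividing n
φ(395) = 395 × (1 - 1/5) × (1 - 1/79) = 312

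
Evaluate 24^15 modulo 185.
119

Repeated squaring. Binary of 15 = 1111.
24^1 ≡ 24 (mod 185); 24^2 ≡ 21 (mod 185); 24^4 ≡ 71 (mod 185); 24^8 ≡ 46 (mod 185)
24^15 = 24^1 × 24^2 × 24^4 × 24^8 ≡ 119 (mod 185)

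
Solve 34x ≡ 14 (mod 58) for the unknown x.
x ≡ 26 (mod 29)

gcd(34, 58) = 2, which divides 14, so solutions exist.
Divide through by 2: 17x ≡ 7 (mod 29).
Find 17^(-1) mod 29 by the extended Euclidean algorithm:
29 = 1 × 17 + 12  ⟹  12 = (1)·29 + (-1)·17
17 = 1 × 12 + 5  ⟹  5 = (-1)·29 + (2)·17
12 = 2 × 5 + 2  ⟹  2 = (3)·29 + (-5)·17
5 = 2 × 2 + 1  ⟹  1 = (-7)·29 + (12)·17
So (12)·17 ≡ 1 (mod 29), i.e. 17^(-1) ≡ 12 (mod 29).
x ≡ 12 × 7 = 84 ≡ 26 (mod 29).
Check: 34 × 26 = 884 ≡ 14 (mod 58).
x ≡ 26 (mod 29), giving 2 solutions mod 58.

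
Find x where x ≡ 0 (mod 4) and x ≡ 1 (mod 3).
4

Using Chinese Remainder Theorem:
M = 4 × 3 = 12
M1 = 3, M2 = 4
y1 = 3^(-1) mod 4 = 3
y2 = 4^(-1) mod 3 = 1
x = (0×3×3 + 1×4×1) mod 12 = 4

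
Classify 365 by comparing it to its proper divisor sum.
deficient

Proper divisors of 365: sum = 1 + 5 + 73 = 79
Since 79 < 365, 365 is deficient.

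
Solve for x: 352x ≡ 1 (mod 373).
71

gcd(352, 373) = 1, so the inverse exists.
Extended Euclidean algorithm on (373, 352):
373 = 1 × 352 + 21  ⟹  21 = (1)·373 + (-1)·352
352 = 16 × 21 + 16  ⟹  16 = (-16)·373 + (17)·352
21 = 1 × 16 + 5  ⟹  5 = (17)·373 + (-18)·352
16 = 3 × 5 + 1  ⟹  1 = (-67)·373 + (71)·352
So (71)·352 ≡ 1 (mod 373), i.e. 352^(-1) ≡ 71 (mod 373).
Check: 352 × 71 = 24992 ≡ 1 (mod 373)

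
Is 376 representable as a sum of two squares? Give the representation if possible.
Not possible

Factorization: 376 = 2^3 × 47
By Fermat: n is sum of two squares iff every prime p ≡ 3 (mod 4) appears to even power.
Prime(s) ≡ 3 (mod 4) with odd exponent: [(47, 1)]
Therefore 376 cannot be expressed as a² + b².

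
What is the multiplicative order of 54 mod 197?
49

197 is prime, so ord(54) divides φ(197) = 196.
Divisors of 196: 1, 2, 4, 7, 14, 28, 49, 98, 196.
Repeated squaring: 54^1 ≡ 54, 54^2 ≡ 158, 54^4 ≡ 142, 54^8 ≡ 70, 54^16 ≡ 172, 54^32 ≡ 34, 54^64 ≡ 171, 54^128 ≡ 85 (mod 197).
Test 54^d mod 197 for each divisor d in increasing order:
54^1 ≡ 54
54^2 ≡ 158
54^4 ≡ 142
54^7 = 54^4·54^2·54^1 ≡ 191
54^14 = 54^8·54^4·54^2 ≡ 36
54^28 = 54^16·54^8·54^4 ≡ 114
54^49 = 54^32·54^16·54^1 ≡ 1  ← first divisor giving 1
The order is 49.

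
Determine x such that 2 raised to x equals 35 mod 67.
38

Baby-step giant-step with step n = ⌈√67⌉ = 9.
Baby steps 2^j mod 67 (j:value) for j=0..8: 0:1, 1:2, 2:4, 3:8, 4:16, 5:32, 6:64, 7:61, 8:55.
Giant-step multiplier: 2^(-9) ≡ 2^(66-9) = 2^57 ≡ 53 (mod 67).
Giant steps γ_i = 35·53^i mod 67: γ_0=35, γ_1=46, γ_2=26, γ_3=38, γ_4=4 (in table at j=2).
x = i·n + j = 4·9 + 2 = 38.
Check: 2^38 ≡ 35 (mod 67).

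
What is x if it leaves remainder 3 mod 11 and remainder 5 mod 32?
69

Using Chinese Remainder Theorem:
M = 11 × 32 = 352
M1 = 32, M2 = 11
y1 = 32^(-1) mod 11 = 10
y2 = 11^(-1) mod 32 = 3
x = (3×32×10 + 5×11×3) mod 352 = 69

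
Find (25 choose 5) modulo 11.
0

Using Lucas' theorem:
Write n=25 and k=5 in base 11:
n in base 11: [2, 3]
k in base 11: [0, 5]
C(25,5) mod 11 = ∏ C(n_i, k_i) mod 11
Digit binomials (mod 11): C(2,0) = 1; C(3,5) = 0 (k_i > n_i)
Product: 1 × 0 = 0 ≡ 0 (mod 11)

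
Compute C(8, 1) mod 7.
1

Using Lucas' theorem:
Write n=8 and k=1 in base 7:
n in base 7: [1, 1]
k in base 7: [0, 1]
C(8,1) mod 7 = ∏ C(n_i, k_i) mod 7
Digit binomials (mod 7): C(1,0) = 1; C(1,1) = 1
Product: 1 × 1 = 1 ≡ 1 (mod 7)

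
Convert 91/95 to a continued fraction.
[0; 1, 22, 1, 3]

Euclidean algorithm steps:
91 = 0 × 95 + 91
95 = 1 × 91 + 4
91 = 22 × 4 + 3
4 = 1 × 3 + 1
3 = 3 × 1 + 0
Continued fraction: [0; 1, 22, 1, 3]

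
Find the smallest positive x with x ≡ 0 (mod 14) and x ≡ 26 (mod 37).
322

Using Chinese Remainder Theorem:
M = 14 × 37 = 518
M1 = 37, M2 = 14
y1 = 37^(-1) mod 14 = 11
y2 = 14^(-1) mod 37 = 8
x = (0×37×11 + 26×14×8) mod 518 = 322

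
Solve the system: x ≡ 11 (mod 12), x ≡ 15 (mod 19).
167

Using Chinese Remainder Theorem:
M = 12 × 19 = 228
M1 = 19, M2 = 12
y1 = 19^(-1) mod 12 = 7
y2 = 12^(-1) mod 19 = 8
x = (11×19×7 + 15×12×8) mod 228 = 167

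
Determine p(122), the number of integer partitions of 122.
2291320912

p(n) counts ways to write n as a sum of positive integers (order ignored).
Euler's pentagonal recurrence: p(k) = p(k-1) + p(k-2) - p(k-5) - p(k-7) + p(k-12) + p(k-15) - ... (offsets j(3j∓1)/2, signs ++--, p(0)=1, p(<0)=0).
DP table for k = 0..121: p(0)=1, p(1)=1, p(2)=2, p(3)=3, p(4)=5, p(5)=7, p(6)=11, p(7)=15, p(8)=22, p(9)=30, p(10)=42, p(11)=56, p(12)=77, p(13)=101, p(14)=135, p(15)=176, p(16)=231, p(17)=297, p(18)=385, p(19)=490, p(20)=627, p(21)=792, p(22)=1002, p(23)=1255, p(24)=1575, p(25)=1958, p(26)=2436, p(27)=3010, p(28)=3718, p(29)=4565, p(30)=5604, p(31)=6842, p(32)=8349, p(33)=10143, p(34)=12310, p(35)=14883, p(36)=17977, p(37)=21637, p(38)=26015, p(39)=31185, p(40)=37338, p(41)=44583, p(42)=53174, p(43)=63261, p(44)=75175, p(45)=89134, p(46)=105558, p(47)=124754, p(48)=147273, p(49)=173525, p(50)=204226, p(51)=239943, p(52)=281589, p(53)=329931, p(54)=386155, p(55)=451276, p(56)=526823, p(57)=614154, p(58)=715220, p(59)=831820, p(60)=966467, p(61)=1121505, p(62)=1300156, p(63)=1505499, p(64)=1741630, p(65)=2012558, p(66)=2323520, p(67)=2679689, p(68)=3087735, p(69)=3554345, p(70)=4087968, p(71)=4697205, p(72)=5392783, p(73)=6185689, p(74)=7089500, p(75)=8118264, p(76)=9289091, p(77)=10619863, p(78)=12132164, p(79)=13848650, p(80)=15796476, p(81)=18004327, p(82)=20506255, p(83)=23338469, p(84)=26543660, p(85)=30167357, p(86)=34262962, p(87)=38887673, p(88)=44108109, p(89)=49995925, p(90)=56634173, p(91)=64112359, p(92)=72533807, p(93)=82010177, p(94)=92669720, p(95)=104651419, p(96)=118114304, p(97)=133230930, p(98)=150198136, p(99)=169229875, p(100)=190569292, p(101)=214481126, p(102)=241265379, p(103)=271248950, p(104)=304801365, p(105)=342325709, p(106)=384276336, p(107)=431149389, p(108)=483502844, p(109)=541946240, p(110)=607163746, p(111)=679903203, p(112)=761002156, p(113)=851376628, p(114)=952050665, p(115)=1064144451, p(116)=1188908248, p(117)=1327710076, p(118)=1482074143, p(119)=1653668665, p(120)=1844349560, p(121)=2056148051.
Final step: p(122) = p(121) + p(120) - p(117) - p(115) + p(110) + p(107) - p(100) - p(96) + p(87) + p(82) - p(71) - p(65) + p(52) + p(45) - p(30) - p(22) + p(5)
= 2056148051 + 1844349560 - 1327710076 - 1064144451 + 607163746 + 431149389 - 190569292 - 118114304 + 38887673 + 20506255 - 4697205 - 2012558 + 281589 + 89134 - 5604 - 1002 + 7
= 2291320912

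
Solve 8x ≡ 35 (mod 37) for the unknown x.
x ≡ 9 (mod 37)

gcd(8, 37) = 1, which divides 35, so solutions exist.
Find 8^(-1) mod 37 by the extended Euclidean algorithm:
37 = 4 × 8 + 5  ⟹  5 = (1)·37 + (-4)·8
8 = 1 × 5 + 3  ⟹  3 = (-1)·37 + (5)·8
5 = 1 × 3 + 2  ⟹  2 = (2)·37 + (-9)·8
3 = 1 × 2 + 1  ⟹  1 = (-3)·37 + (14)·8
So (14)·8 ≡ 1 (mod 37), i.e. 8^(-1) ≡ 14 (mod 37).
x ≡ 14 × 35 = 490 ≡ 9 (mod 37).
Check: 8 × 9 = 72 ≡ 35 (mod 37).
Unique solution: x ≡ 9 (mod 37)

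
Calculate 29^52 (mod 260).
81

Repeated squaring. Binary of 52 = 110100.
29^1 ≡ 29 (mod 260); 29^2 ≡ 61 (mod 260); 29^4 ≡ 81 (mod 260); 29^8 ≡ 61 (mod 260); 29^16 ≡ 81 (mod 260); 29^32 ≡ 61 (mod 260)
29^52 = 29^4 × 29^16 × 29^32 ≡ 81 (mod 260)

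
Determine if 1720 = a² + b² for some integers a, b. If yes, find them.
Not possible

Factorization: 1720 = 2^3 × 5 × 43
By Fermat: n is sum of two squares iff every prime p ≡ 3 (mod 4) appears to even power.
Prime(s) ≡ 3 (mod 4) with odd exponent: [(43, 1)]
Therefore 1720 cannot be expressed as a² + b².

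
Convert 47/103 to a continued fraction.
[0; 2, 5, 4, 2]

Euclidean algorithm steps:
47 = 0 × 103 + 47
103 = 2 × 47 + 9
47 = 5 × 9 + 2
9 = 4 × 2 + 1
2 = 2 × 1 + 0
Continued fraction: [0; 2, 5, 4, 2]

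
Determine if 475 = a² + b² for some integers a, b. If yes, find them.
Not possible

Factorization: 475 = 5^2 × 19
By Fermat: n is sum of two squares iff every prime p ≡ 3 (mod 4) appears to even power.
Prime(s) ≡ 3 (mod 4) with odd exponent: [(19, 1)]
Therefore 475 cannot be expressed as a² + b².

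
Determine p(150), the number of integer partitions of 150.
40853235313

p(n) counts ways to write n as a sum of positive integers (order ignored).
Euler's pentagonal recurrence: p(k) = p(k-1) + p(k-2) - p(k-5) - p(k-7) + p(k-12) + p(k-15) - ... (offsets j(3j∓1)/2, signs ++--, p(0)=1, p(<0)=0).
DP table for k = 0..149: p(0)=1, p(1)=1, p(2)=2, p(3)=3, p(4)=5, p(5)=7, p(6)=11, p(7)=15, p(8)=22, p(9)=30, p(10)=42, p(11)=56, p(12)=77, p(13)=101, p(14)=135, p(15)=176, p(16)=231, p(17)=297, p(18)=385, p(19)=490, p(20)=627, p(21)=792, p(22)=1002, p(23)=1255, p(24)=1575, p(25)=1958, p(26)=2436, p(27)=3010, p(28)=3718, p(29)=4565, p(30)=5604, p(31)=6842, p(32)=8349, p(33)=10143, p(34)=12310, p(35)=14883, p(36)=17977, p(37)=21637, p(38)=26015, p(39)=31185, p(40)=37338, p(41)=44583, p(42)=53174, p(43)=63261, p(44)=75175, p(45)=89134, p(46)=105558, p(47)=124754, p(48)=147273, p(49)=173525, p(50)=204226, p(51)=239943, p(52)=281589, p(53)=329931, p(54)=386155, p(55)=451276, p(56)=526823, p(57)=614154, p(58)=715220, p(59)=831820, p(60)=966467, p(61)=1121505, p(62)=1300156, p(63)=1505499, p(64)=1741630, p(65)=2012558, p(66)=2323520, p(67)=2679689, p(68)=3087735, p(69)=3554345, p(70)=4087968, p(71)=4697205, p(72)=5392783, p(73)=6185689, p(74)=7089500, p(75)=8118264, p(76)=9289091, p(77)=10619863, p(78)=12132164, p(79)=13848650, p(80)=15796476, p(81)=18004327, p(82)=20506255, p(83)=23338469, p(84)=26543660, p(85)=30167357, p(86)=34262962, p(87)=38887673, p(88)=44108109, p(89)=49995925, p(90)=56634173, p(91)=64112359, p(92)=72533807, p(93)=82010177, p(94)=92669720, p(95)=104651419, p(96)=118114304, p(97)=133230930, p(98)=150198136, p(99)=169229875, p(100)=190569292, p(101)=214481126, p(102)=241265379, p(103)=271248950, p(104)=304801365, p(105)=342325709, p(106)=384276336, p(107)=431149389, p(108)=483502844, p(109)=541946240, p(110)=607163746, p(111)=679903203, p(112)=761002156, p(113)=851376628, p(114)=952050665, p(115)=1064144451, p(116)=1188908248, p(117)=1327710076, p(118)=1482074143, p(119)=1653668665, p(120)=1844349560, p(121)=2056148051, p(122)=2291320912, p(123)=2552338241, p(124)=2841940500, p(125)=3163127352, p(126)=3519222692, p(127)=3913864295, p(128)=4351078600, p(129)=4835271870, p(130)=5371315400, p(131)=5964539504, p(132)=6620830889, p(133)=7346629512, p(134)=8149040695, p(135)=9035836076, p(136)=10015581680, p(137)=11097645016, p(138)=12292341831, p(139)=13610949895, p(140)=15065878135, p(141)=16670689208, p(142)=18440293320, p(143)=20390982757, p(144)=22540654445, p(145)=24908858009, p(146)=27517052599, p(147)=30388671978, p(148)=33549419497, p(149)=37027355200.
Final step: p(150) = p(149) + p(148) - p(145) - p(143) + p(138) + p(135) - p(128) - p(124) + p(115) + p(110) - p(99) - p(93) + p(80) + p(73) - p(58) - p(50) + p(33) + p(24) - p(5)
= 37027355200 + 33549419497 - 24908858009 - 20390982757 + 12292341831 + 9035836076 - 4351078600 - 2841940500 + 1064144451 + 607163746 - 169229875 - 82010177 + 15796476 + 6185689 - 715220 - 204226 + 10143 + 1575 - 7
= 40853235313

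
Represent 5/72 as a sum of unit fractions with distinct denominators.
1/15 + 1/360

Greedy algorithm:
5/72: ceiling(72/5) = 15, use 1/15
1/360: ceiling(360/1) = 360, use 1/360
Result: 5/72 = 1/15 + 1/360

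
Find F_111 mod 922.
32

Matrix identity: Q^n = [[F_(n+1), F_n], [F_n, F_(n-1)]] with Q = [[1,1],[1,0]].
n = 111 = 1101111₂. Square-and-multiply, entries mod 922:
Q^1 = [[1,1],[1,0]]
Q^3 = (Q^1)²·Q = [[3,2],[2,1]]
Q^6 = (Q^3)² = [[13,8],[8,5]]
Q^13 = (Q^6)²·Q = [[377,233],[233,144]]
Q^27 = (Q^13)²·Q = [[643,32],[32,611]]
Q^55 = (Q^27)²·Q = [[55,495],[495,482]]
Q^111 = (Q^55)²·Q = [[311,32],[32,279]]
F_111 mod 922 = Q^111[0][1] = 32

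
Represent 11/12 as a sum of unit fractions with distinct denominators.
1/2 + 1/3 + 1/12

Greedy algorithm:
11/12: ceiling(12/11) = 2, use 1/2
5/12: ceiling(12/5) = 3, use 1/3
1/12: ceiling(12/1) = 12, use 1/12
Result: 11/12 = 1/2 + 1/3 + 1/12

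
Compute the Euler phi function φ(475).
360

475 = 5^2 × 19
φ(n) = n × ∏(1 - 1/p) for each prime p dividing n
φ(475) = 475 × (1 - 1/5) × (1 - 1/19) = 360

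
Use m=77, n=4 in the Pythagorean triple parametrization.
(5913, 616, 5945)

Euclid's formula: a = m² - n², b = 2mn, c = m² + n²
m = 77, n = 4
a = 77² - 4² = 5929 - 16 = 5913
b = 2 × 77 × 4 = 616
c = 77² + 4² = 5929 + 16 = 5945
Verification: 5913² + 616² = 34963569 + 379456 = 35343025 = 5945² ✓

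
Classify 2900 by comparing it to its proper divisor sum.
abundant

Proper divisors of 2900: sum = 1 + 2 + 4 + 5 + 10 + 20 + 25 + 29 + ... + 290 + 580 + 725 + 1450 (17 divisors) = 3610
Since 3610 > 2900, 2900 is abundant.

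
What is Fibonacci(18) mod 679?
547

Matrix identity: Q^n = [[F_(n+1), F_n], [F_n, F_(n-1)]] with Q = [[1,1],[1,0]].
n = 18 = 10010₂. Square-and-multiply, entries mod 679:
Q^1 = [[1,1],[1,0]]
Q^2 = (Q^1)² = [[2,1],[1,1]]
Q^4 = (Q^2)² = [[5,3],[3,2]]
Q^9 = (Q^4)²·Q = [[55,34],[34,21]]
Q^18 = (Q^9)² = [[107,547],[547,239]]
F_18 mod 679 = Q^18[0][1] = 547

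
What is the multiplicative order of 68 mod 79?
78

79 is prime, so ord(68) divides φ(79) = 78.
Divisors of 78: 1, 2, 3, 6, 13, 26, 39, 78.
Repeated squaring: 68^1 ≡ 68, 68^2 ≡ 42, 68^4 ≡ 26, 68^8 ≡ 44, 68^16 ≡ 40, 68^32 ≡ 20, 68^64 ≡ 5 (mod 79).
Test 68^d mod 79 for each divisor d in increasing order:
68^1 ≡ 68
68^2 ≡ 42
68^3 = 68^2·68^1 ≡ 12
68^6 = 68^4·68^2 ≡ 65
68^13 = 68^8·68^4·68^1 ≡ 56
68^26 = 68^16·68^8·68^2 ≡ 55
68^39 = 68^32·68^4·68^2·68^1 ≡ 78
68^78 = 68^64·68^8·68^4·68^2 ≡ 1  ← first divisor giving 1
The order is 78.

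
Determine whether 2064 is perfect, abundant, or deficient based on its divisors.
abundant

Proper divisors of 2064: sum = 1 + 2 + 3 + 4 + 6 + 8 + 12 + 16 + ... + 344 + 516 + 688 + 1032 (19 divisors) = 3392
Since 3392 > 2064, 2064 is abundant.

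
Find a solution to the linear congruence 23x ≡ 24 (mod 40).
x ≡ 8 (mod 40)

gcd(23, 40) = 1, which divides 24, so solutions exist.
Find 23^(-1) mod 40 by the extended Euclidean algorithm:
40 = 1 × 23 + 17  ⟹  17 = (1)·40 + (-1)·23
23 = 1 × 17 + 6  ⟹  6 = (-1)·40 + (2)·23
17 = 2 × 6 + 5  ⟹  5 = (3)·40 + (-5)·23
6 = 1 × 5 + 1  ⟹  1 = (-4)·40 + (7)·23
So (7)·23 ≡ 1 (mod 40), i.e. 23^(-1) ≡ 7 (mod 40).
x ≡ 7 × 24 = 168 ≡ 8 (mod 40).
Check: 23 × 8 = 184 ≡ 24 (mod 40).
Unique solution: x ≡ 8 (mod 40)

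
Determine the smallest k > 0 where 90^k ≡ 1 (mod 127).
18

127 is prime, so ord(90) divides φ(127) = 126.
Divisors of 126: 1, 2, 3, 6, 7, 9, 14, 18, 21, 42, 63, 126.
Repeated squaring: 90^1 ≡ 90, 90^2 ≡ 99, 90^4 ≡ 22, 90^8 ≡ 103, 90^16 ≡ 68, 90^32 ≡ 52, 90^64 ≡ 37 (mod 127).
Test 90^d mod 127 for each divisor d in increasing order:
90^1 ≡ 90
90^2 ≡ 99
90^3 = 90^2·90^1 ≡ 20
90^6 = 90^4·90^2 ≡ 19
90^7 = 90^4·90^2·90^1 ≡ 59
90^9 = 90^8·90^1 ≡ 126
90^14 = 90^8·90^4·90^2 ≡ 52
90^18 = 90^16·90^2 ≡ 1  ← first divisor giving 1
The order is 18.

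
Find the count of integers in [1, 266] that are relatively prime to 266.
108

266 = 2 × 7 × 19
φ(n) = n × ∏(1 - 1/p) for each prime p dividing n
φ(266) = 266 × (1 - 1/2) × (1 - 1/7) × (1 - 1/19) = 108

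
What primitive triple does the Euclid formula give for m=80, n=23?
(5871, 3680, 6929)

Euclid's formula: a = m² - n², b = 2mn, c = m² + n²
m = 80, n = 23
a = 80² - 23² = 6400 - 529 = 5871
b = 2 × 80 × 23 = 3680
c = 80² + 23² = 6400 + 529 = 6929
Verification: 5871² + 3680² = 34468641 + 13542400 = 48011041 = 6929² ✓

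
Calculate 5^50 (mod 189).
88

Repeated squaring. Binary of 50 = 110010.
5^1 ≡ 5 (mod 189); 5^2 ≡ 25 (mod 189); 5^4 ≡ 58 (mod 189); 5^8 ≡ 151 (mod 189); 5^16 ≡ 121 (mod 189); 5^32 ≡ 88 (mod 189)
5^50 = 5^2 × 5^16 × 5^32 ≡ 88 (mod 189)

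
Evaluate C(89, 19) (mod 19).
4

Using Lucas' theorem:
Write n=89 and k=19 in base 19:
n in base 19: [4, 13]
k in base 19: [1, 0]
C(89,19) mod 19 = ∏ C(n_i, k_i) mod 19
Digit binomials (mod 19): C(4,1) = 4; C(13,0) = 1
Product: 4 × 1 = 4 ≡ 4 (mod 19)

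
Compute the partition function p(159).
97662728555

p(n) counts ways to write n as a sum of positive integers (order ignored).
Euler's pentagonal recurrence: p(k) = p(k-1) + p(k-2) - p(k-5) - p(k-7) + p(k-12) + p(k-15) - ... (offsets j(3j∓1)/2, signs ++--, p(0)=1, p(<0)=0).
DP table for k = 0..158: p(0)=1, p(1)=1, p(2)=2, p(3)=3, p(4)=5, p(5)=7, p(6)=11, p(7)=15, p(8)=22, p(9)=30, p(10)=42, p(11)=56, p(12)=77, p(13)=101, p(14)=135, p(15)=176, p(16)=231, p(17)=297, p(18)=385, p(19)=490, p(20)=627, p(21)=792, p(22)=1002, p(23)=1255, p(24)=1575, p(25)=1958, p(26)=2436, p(27)=3010, p(28)=3718, p(29)=4565, p(30)=5604, p(31)=6842, p(32)=8349, p(33)=10143, p(34)=12310, p(35)=14883, p(36)=17977, p(37)=21637, p(38)=26015, p(39)=31185, p(40)=37338, p(41)=44583, p(42)=53174, p(43)=63261, p(44)=75175, p(45)=89134, p(46)=105558, p(47)=124754, p(48)=147273, p(49)=173525, p(50)=204226, p(51)=239943, p(52)=281589, p(53)=329931, p(54)=386155, p(55)=451276, p(56)=526823, p(57)=614154, p(58)=715220, p(59)=831820, p(60)=966467, p(61)=1121505, p(62)=1300156, p(63)=1505499, p(64)=1741630, p(65)=2012558, p(66)=2323520, p(67)=2679689, p(68)=3087735, p(69)=3554345, p(70)=4087968, p(71)=4697205, p(72)=5392783, p(73)=6185689, p(74)=7089500, p(75)=8118264, p(76)=9289091, p(77)=10619863, p(78)=12132164, p(79)=13848650, p(80)=15796476, p(81)=18004327, p(82)=20506255, p(83)=23338469, p(84)=26543660, p(85)=30167357, p(86)=34262962, p(87)=38887673, p(88)=44108109, p(89)=49995925, p(90)=56634173, p(91)=64112359, p(92)=72533807, p(93)=82010177, p(94)=92669720, p(95)=104651419, p(96)=118114304, p(97)=133230930, p(98)=150198136, p(99)=169229875, p(100)=190569292, p(101)=214481126, p(102)=241265379, p(103)=271248950, p(104)=304801365, p(105)=342325709, p(106)=384276336, p(107)=431149389, p(108)=483502844, p(109)=541946240, p(110)=607163746, p(111)=679903203, p(112)=761002156, p(113)=851376628, p(114)=952050665, p(115)=1064144451, p(116)=1188908248, p(117)=1327710076, p(118)=1482074143, p(119)=1653668665, p(120)=1844349560, p(121)=2056148051, p(122)=2291320912, p(123)=2552338241, p(124)=2841940500, p(125)=3163127352, p(126)=3519222692, p(127)=3913864295, p(128)=4351078600, p(129)=4835271870, p(130)=5371315400, p(131)=5964539504, p(132)=6620830889, p(133)=7346629512, p(134)=8149040695, p(135)=9035836076, p(136)=10015581680, p(137)=11097645016, p(138)=12292341831, p(139)=13610949895, p(140)=15065878135, p(141)=16670689208, p(142)=18440293320, p(143)=20390982757, p(144)=22540654445, p(145)=24908858009, p(146)=27517052599, p(147)=30388671978, p(148)=33549419497, p(149)=37027355200, p(150)=40853235313, p(151)=45060624582, p(152)=49686288421, p(153)=54770336324, p(154)=60356673280, p(155)=66493182097, p(156)=73232243759, p(157)=80630964769, p(158)=88751778802.
Final step: p(159) = p(158) + p(157) - p(154) - p(152) + p(147) + p(144) - p(137) - p(133) + p(124) + p(119) - p(108) - p(102) + p(89) + p(82) - p(67) - p(59) + p(42) + p(33) - p(14) - p(4)
= 88751778802 + 80630964769 - 60356673280 - 49686288421 + 30388671978 + 22540654445 - 11097645016 - 7346629512 + 2841940500 + 1653668665 - 483502844 - 241265379 + 49995925 + 20506255 - 2679689 - 831820 + 53174 + 10143 - 135 - 5
= 97662728555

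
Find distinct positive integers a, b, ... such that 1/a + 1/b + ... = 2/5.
1/3 + 1/15

Greedy algorithm:
2/5: ceiling(5/2) = 3, use 1/3
1/15: ceiling(15/1) = 15, use 1/15
Result: 2/5 = 1/3 + 1/15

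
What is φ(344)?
168

344 = 2^3 × 43
φ(n) = n × ∏(1 - 1/p) for each prime p dividing n
φ(344) = 344 × (1 - 1/2) × (1 - 1/43) = 168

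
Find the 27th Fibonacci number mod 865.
63

Matrix identity: Q^n = [[F_(n+1), F_n], [F_n, F_(n-1)]] with Q = [[1,1],[1,0]].
n = 27 = 11011₂. Square-and-multiply, entries mod 865:
Q^1 = [[1,1],[1,0]]
Q^3 = (Q^1)²·Q = [[3,2],[2,1]]
Q^6 = (Q^3)² = [[13,8],[8,5]]
Q^13 = (Q^6)²·Q = [[377,233],[233,144]]
Q^27 = (Q^13)²·Q = [[356,63],[63,293]]
F_27 mod 865 = Q^27[0][1] = 63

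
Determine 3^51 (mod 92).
71

Repeated squaring. Binary of 51 = 110011.
3^1 ≡ 3 (mod 92); 3^2 ≡ 9 (mod 92); 3^4 ≡ 81 (mod 92); 3^8 ≡ 29 (mod 92); 3^16 ≡ 13 (mod 92); 3^32 ≡ 77 (mod 92)
3^51 = 3^1 × 3^2 × 3^16 × 3^32 ≡ 71 (mod 92)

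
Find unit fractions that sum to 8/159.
1/20 + 1/3180

Greedy algorithm:
8/159: ceiling(159/8) = 20, use 1/20
1/3180: ceiling(3180/1) = 3180, use 1/3180
Result: 8/159 = 1/20 + 1/3180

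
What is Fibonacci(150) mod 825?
275

Matrix identity: Q^n = [[F_(n+1), F_n], [F_n, F_(n-1)]] with Q = [[1,1],[1,0]].
n = 150 = 10010110₂. Square-and-multiply, entries mod 825:
Q^1 = [[1,1],[1,0]]
Q^2 = (Q^1)² = [[2,1],[1,1]]
Q^4 = (Q^2)² = [[5,3],[3,2]]
Q^9 = (Q^4)²·Q = [[55,34],[34,21]]
Q^18 = (Q^9)² = [[56,109],[109,772]]
Q^37 = (Q^18)²·Q = [[494,167],[167,327]]
Q^75 = (Q^37)²·Q = [[657,500],[500,157]]
Q^150 = (Q^75)² = [[199,275],[275,749]]
F_150 mod 825 = Q^150[0][1] = 275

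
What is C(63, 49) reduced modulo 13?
5

Using Lucas' theorem:
Write n=63 and k=49 in base 13:
n in base 13: [4, 11]
k in base 13: [3, 10]
C(63,49) mod 13 = ∏ C(n_i, k_i) mod 13
Digit binomials (mod 13): C(4,3) = 4; C(11,10) = 11
Product: 4 × 11 = 44 ≡ 5 (mod 13)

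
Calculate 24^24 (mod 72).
0

Repeated squaring. Binary of 24 = 11000.
24^1 ≡ 24 (mod 72); 24^2 ≡ 0 (mod 72); 24^4 ≡ 0 (mod 72); 24^8 ≡ 0 (mod 72); 24^16 ≡ 0 (mod 72)
24^24 = 24^8 × 24^16 ≡ 0 (mod 72)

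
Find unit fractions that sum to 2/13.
1/7 + 1/91

Greedy algorithm:
2/13: ceiling(13/2) = 7, use 1/7
1/91: ceiling(91/1) = 91, use 1/91
Result: 2/13 = 1/7 + 1/91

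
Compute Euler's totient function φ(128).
64

128 = 2^7
φ(n) = n × ∏(1 - 1/p) for each prime p dividing n
φ(128) = 128 × (1 - 1/2) = 64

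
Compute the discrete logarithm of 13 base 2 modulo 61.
40

Baby-step giant-step with step n = ⌈√61⌉ = 8.
Baby steps 2^j mod 61 (j:value) for j=0..7: 0:1, 1:2, 2:4, 3:8, 4:16, 5:32, 6:3, 7:6.
Giant-step multiplier: 2^(-8) ≡ 2^(60-8) = 2^52 ≡ 56 (mod 61).
Giant steps γ_i = 13·56^i mod 61: γ_0=13, γ_1=57, γ_2=20, γ_3=22, γ_4=12, γ_5=1 (in table at j=0).
x = i·n + j = 5·8 + 0 = 40.
Check: 2^40 ≡ 13 (mod 61).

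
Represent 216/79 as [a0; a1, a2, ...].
[2; 1, 2, 1, 3, 5]

Euclidean algorithm steps:
216 = 2 × 79 + 58
79 = 1 × 58 + 21
58 = 2 × 21 + 16
21 = 1 × 16 + 5
16 = 3 × 5 + 1
5 = 5 × 1 + 0
Continued fraction: [2; 1, 2, 1, 3, 5]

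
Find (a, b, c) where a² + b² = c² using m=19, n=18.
(37, 684, 685)

Euclid's formula: a = m² - n², b = 2mn, c = m² + n²
m = 19, n = 18
a = 19² - 18² = 361 - 324 = 37
b = 2 × 19 × 18 = 684
c = 19² + 18² = 361 + 324 = 685
Verification: 37² + 684² = 1369 + 467856 = 469225 = 685² ✓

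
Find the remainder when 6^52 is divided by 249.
177

Repeated squaring. Binary of 52 = 110100.
6^1 ≡ 6 (mod 249); 6^2 ≡ 36 (mod 249); 6^4 ≡ 51 (mod 249); 6^8 ≡ 111 (mod 249); 6^16 ≡ 120 (mod 249); 6^32 ≡ 207 (mod 249)
6^52 = 6^4 × 6^16 × 6^32 ≡ 177 (mod 249)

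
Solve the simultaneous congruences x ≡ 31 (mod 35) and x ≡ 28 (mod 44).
556

Using Chinese Remainder Theorem:
M = 35 × 44 = 1540
M1 = 44, M2 = 35
y1 = 44^(-1) mod 35 = 4
y2 = 35^(-1) mod 44 = 39
x = (31×44×4 + 28×35×39) mod 1540 = 556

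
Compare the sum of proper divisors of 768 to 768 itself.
abundant

Proper divisors of 768: sum = 1 + 2 + 3 + 4 + 6 + 8 + 12 + 16 + ... + 128 + 192 + 256 + 384 (17 divisors) = 1276
Since 1276 > 768, 768 is abundant.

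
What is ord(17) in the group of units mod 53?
26

53 is prime, so ord(17) divides φ(53) = 52.
Divisors of 52: 1, 2, 4, 13, 26, 52.
Repeated squaring: 17^1 ≡ 17, 17^2 ≡ 24, 17^4 ≡ 46, 17^8 ≡ 49, 17^16 ≡ 16, 17^32 ≡ 44 (mod 53).
Test 17^d mod 53 for each divisor d in increasing order:
17^1 ≡ 17
17^2 ≡ 24
17^4 ≡ 46
17^13 = 17^8·17^4·17^1 ≡ 52
17^26 = 17^16·17^8·17^2 ≡ 1  ← first divisor giving 1
The order is 26.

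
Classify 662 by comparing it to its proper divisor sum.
deficient

Proper divisors of 662: sum = 1 + 2 + 331 = 334
Since 334 < 662, 662 is deficient.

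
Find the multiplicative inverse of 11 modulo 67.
61

gcd(11, 67) = 1, so the inverse exists.
Extended Euclidean algorithm on (67, 11):
67 = 6 × 11 + 1  ⟹  1 = (1)·67 + (-6)·11
So (-6)·11 ≡ 1 (mod 67), i.e. 11^(-1) ≡ -6 ≡ 61 (mod 67).
Check: 11 × 61 = 671 ≡ 1 (mod 67)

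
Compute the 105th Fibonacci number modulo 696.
274

Matrix identity: Q^n = [[F_(n+1), F_n], [F_n, F_(n-1)]] with Q = [[1,1],[1,0]].
n = 105 = 1101001₂. Square-and-multiply, entries mod 696:
Q^1 = [[1,1],[1,0]]
Q^3 = (Q^1)²·Q = [[3,2],[2,1]]
Q^6 = (Q^3)² = [[13,8],[8,5]]
Q^13 = (Q^6)²·Q = [[377,233],[233,144]]
Q^26 = (Q^13)² = [[146,289],[289,553]]
Q^52 = (Q^26)² = [[437,171],[171,266]]
Q^105 = (Q^52)²·Q = [[79,274],[274,501]]
F_105 mod 696 = Q^105[0][1] = 274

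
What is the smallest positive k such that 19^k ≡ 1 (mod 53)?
52

53 is prime, so ord(19) divides φ(53) = 52.
Divisors of 52: 1, 2, 4, 13, 26, 52.
Repeated squaring: 19^1 ≡ 19, 19^2 ≡ 43, 19^4 ≡ 47, 19^8 ≡ 36, 19^16 ≡ 24, 19^32 ≡ 46 (mod 53).
Test 19^d mod 53 for each divisor d in increasing order:
19^1 ≡ 19
19^2 ≡ 43
19^4 ≡ 47
19^13 = 19^8·19^4·19^1 ≡ 30
19^26 = 19^16·19^8·19^2 ≡ 52
19^52 = 19^32·19^16·19^4 ≡ 1  ← first divisor giving 1
The order is 52.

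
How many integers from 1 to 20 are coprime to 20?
8

20 = 2^2 × 5
φ(n) = n × ∏(1 - 1/p) for each prime p dividing n
φ(20) = 20 × (1 - 1/2) × (1 - 1/5) = 8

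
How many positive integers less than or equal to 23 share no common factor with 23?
22

23 = 23
φ(n) = n × ∏(1 - 1/p) for each prime p dividing n
φ(23) = 23 × (1 - 1/23) = 22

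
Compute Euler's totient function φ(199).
198

199 = 199
φ(n) = n × ∏(1 - 1/p) for each prime p dividing n
φ(199) = 199 × (1 - 1/199) = 198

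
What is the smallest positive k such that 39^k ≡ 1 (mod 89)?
11

89 is prime, so ord(39) divides φ(89) = 88.
Divisors of 88: 1, 2, 4, 8, 11, 22, 44, 88.
Repeated squaring: 39^1 ≡ 39, 39^2 ≡ 8, 39^4 ≡ 64, 39^8 ≡ 2, 39^16 ≡ 4, 39^32 ≡ 16, 39^64 ≡ 78 (mod 89).
Test 39^d mod 89 for each divisor d in increasing order:
39^1 ≡ 39
39^2 ≡ 8
39^4 ≡ 64
39^8 ≡ 2
39^11 = 39^8·39^2·39^1 ≡ 1  ← first divisor giving 1
The order is 11.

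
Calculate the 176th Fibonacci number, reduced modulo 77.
63

Matrix identity: Q^n = [[F_(n+1), F_n], [F_n, F_(n-1)]] with Q = [[1,1],[1,0]].
n = 176 = 10110000₂. Square-and-multiply, entries mod 77:
Q^1 = [[1,1],[1,0]]
Q^2 = (Q^1)² = [[2,1],[1,1]]
Q^5 = (Q^2)²·Q = [[8,5],[5,3]]
Q^11 = (Q^5)²·Q = [[67,12],[12,55]]
Q^22 = (Q^11)² = [[13,1],[1,12]]
Q^44 = (Q^22)² = [[16,25],[25,68]]
Q^88 = (Q^44)² = [[34,21],[21,13]]
Q^176 = (Q^88)² = [[57,63],[63,71]]
F_176 mod 77 = Q^176[0][1] = 63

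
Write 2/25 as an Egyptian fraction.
1/13 + 1/325

Greedy algorithm:
2/25: ceiling(25/2) = 13, use 1/13
1/325: ceiling(325/1) = 325, use 1/325
Result: 2/25 = 1/13 + 1/325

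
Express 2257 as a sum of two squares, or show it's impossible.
24² + 41² (a=24, b=41)

Factorization: 2257 = 37 × 61
By Fermat: n is sum of two squares iff every prime p ≡ 3 (mod 4) appears to even power.
All primes ≡ 3 (mod 4) appear to even power.
Search a = 0, 1, 2, … for 2257 - a² a perfect square: first hit at a = 24: 2257 - 576 = 1681 = 41².
2257 = 24² + 41² = 576 + 1681 ✓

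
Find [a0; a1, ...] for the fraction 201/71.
[2; 1, 4, 1, 11]

Euclidean algorithm steps:
201 = 2 × 71 + 59
71 = 1 × 59 + 12
59 = 4 × 12 + 11
12 = 1 × 11 + 1
11 = 11 × 1 + 0
Continued fraction: [2; 1, 4, 1, 11]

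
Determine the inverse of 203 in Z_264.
251

gcd(203, 264) = 1, so the inverse exists.
Extended Euclidean algorithm on (264, 203):
264 = 1 × 203 + 61  ⟹  61 = (1)·264 + (-1)·203
203 = 3 × 61 + 20  ⟹  20 = (-3)·264 + (4)·203
61 = 3 × 20 + 1  ⟹  1 = (10)·264 + (-13)·203
So (-13)·203 ≡ 1 (mod 264), i.e. 203^(-1) ≡ -13 ≡ 251 (mod 264).
Check: 203 × 251 = 50953 ≡ 1 (mod 264)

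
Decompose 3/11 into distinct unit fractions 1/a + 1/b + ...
1/4 + 1/44

Greedy algorithm:
3/11: ceiling(11/3) = 4, use 1/4
1/44: ceiling(44/1) = 44, use 1/44
Result: 3/11 = 1/4 + 1/44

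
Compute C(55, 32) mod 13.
0

Using Lucas' theorem:
Write n=55 and k=32 in base 13:
n in base 13: [4, 3]
k in base 13: [2, 6]
C(55,32) mod 13 = ∏ C(n_i, k_i) mod 13
Digit binomials (mod 13): C(4,2) = 6; C(3,6) = 0 (k_i > n_i)
Product: 6 × 0 = 0 ≡ 0 (mod 13)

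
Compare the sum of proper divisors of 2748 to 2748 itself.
abundant

Proper divisors of 2748: sum = 1 + 2 + 3 + 4 + 6 + 12 + 229 + 458 + 687 + 916 + 1374 = 3692
Since 3692 > 2748, 2748 is abundant.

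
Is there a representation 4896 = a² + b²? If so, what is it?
36² + 60² (a=36, b=60)

Factorization: 4896 = 2^5 × 3^2 × 17
By Fermat: n is sum of two squares iff every prime p ≡ 3 (mod 4) appears to even power.
All primes ≡ 3 (mod 4) appear to even power.
Search a = 0, 1, 2, … for 4896 - a² a perfect square: first hit at a = 36: 4896 - 1296 = 3600 = 60².
4896 = 36² + 60² = 1296 + 3600 ✓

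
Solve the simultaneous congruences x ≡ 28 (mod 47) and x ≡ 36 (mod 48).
1908

Using Chinese Remainder Theorem:
M = 47 × 48 = 2256
M1 = 48, M2 = 47
y1 = 48^(-1) mod 47 = 1
y2 = 47^(-1) mod 48 = 47
x = (28×48×1 + 36×47×47) mod 2256 = 1908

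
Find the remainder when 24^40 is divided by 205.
1

Repeated squaring. Binary of 40 = 101000.
24^1 ≡ 24 (mod 205); 24^2 ≡ 166 (mod 205); 24^4 ≡ 86 (mod 205); 24^8 ≡ 16 (mod 205); 24^16 ≡ 51 (mod 205); 24^32 ≡ 141 (mod 205)
24^40 = 24^8 × 24^32 ≡ 1 (mod 205)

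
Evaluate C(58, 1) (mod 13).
6

Using Lucas' theorem:
Write n=58 and k=1 in base 13:
n in base 13: [4, 6]
k in base 13: [0, 1]
C(58,1) mod 13 = ∏ C(n_i, k_i) mod 13
Digit binomials (mod 13): C(4,0) = 1; C(6,1) = 6
Product: 1 × 6 = 6 ≡ 6 (mod 13)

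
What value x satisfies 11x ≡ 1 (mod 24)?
11

gcd(11, 24) = 1, so the inverse exists.
Extended Euclidean algorithm on (24, 11):
24 = 2 × 11 + 2  ⟹  2 = (1)·24 + (-2)·11
11 = 5 × 2 + 1  ⟹  1 = (-5)·24 + (11)·11
So (11)·11 ≡ 1 (mod 24), i.e. 11^(-1) ≡ 11 (mod 24).
Check: 11 × 11 = 121 ≡ 1 (mod 24)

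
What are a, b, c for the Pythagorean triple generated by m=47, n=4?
(2193, 376, 2225)

Euclid's formula: a = m² - n², b = 2mn, c = m² + n²
m = 47, n = 4
a = 47² - 4² = 2209 - 16 = 2193
b = 2 × 47 × 4 = 376
c = 47² + 4² = 2209 + 16 = 2225
Verification: 2193² + 376² = 4809249 + 141376 = 4950625 = 2225² ✓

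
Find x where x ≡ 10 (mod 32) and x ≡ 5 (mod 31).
842

Using Chinese Remainder Theorem:
M = 32 × 31 = 992
M1 = 31, M2 = 32
y1 = 31^(-1) mod 32 = 31
y2 = 32^(-1) mod 31 = 1
x = (10×31×31 + 5×32×1) mod 992 = 842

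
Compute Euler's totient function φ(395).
312

395 = 5 × 79
φ(n) = n × ∏(1 - 1/p) for each prime p dividing n
φ(395) = 395 × (1 - 1/5) × (1 - 1/79) = 312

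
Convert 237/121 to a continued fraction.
[1; 1, 23, 5]

Euclidean algorithm steps:
237 = 1 × 121 + 116
121 = 1 × 116 + 5
116 = 23 × 5 + 1
5 = 5 × 1 + 0
Continued fraction: [1; 1, 23, 5]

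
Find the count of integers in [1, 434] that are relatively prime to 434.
180

434 = 2 × 7 × 31
φ(n) = n × ∏(1 - 1/p) for each prime p dividing n
φ(434) = 434 × (1 - 1/2) × (1 - 1/7) × (1 - 1/31) = 180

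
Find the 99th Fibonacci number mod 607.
445

Matrix identity: Q^n = [[F_(n+1), F_n], [F_n, F_(n-1)]] with Q = [[1,1],[1,0]].
n = 99 = 1100011₂. Square-and-multiply, entries mod 607:
Q^1 = [[1,1],[1,0]]
Q^3 = (Q^1)²·Q = [[3,2],[2,1]]
Q^6 = (Q^3)² = [[13,8],[8,5]]
Q^12 = (Q^6)² = [[233,144],[144,89]]
Q^24 = (Q^12)² = [[364,236],[236,128]]
Q^49 = (Q^24)²·Q = [[197,22],[22,175]]
Q^99 = (Q^49)²·Q = [[131,445],[445,293]]
F_99 mod 607 = Q^99[0][1] = 445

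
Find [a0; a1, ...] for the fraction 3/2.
[1; 2]

Euclidean algorithm steps:
3 = 1 × 2 + 1
2 = 2 × 1 + 0
Continued fraction: [1; 2]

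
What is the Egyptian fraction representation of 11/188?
1/18 + 1/339 + 1/191196

Greedy algorithm:
11/188: ceiling(188/11) = 18, use 1/18
5/1692: ceiling(1692/5) = 339, use 1/339
1/191196: ceiling(191196/1) = 191196, use 1/191196
Result: 11/188 = 1/18 + 1/339 + 1/191196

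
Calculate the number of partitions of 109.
541946240

p(n) counts ways to write n as a sum of positive integers (order ignored).
Euler's pentagonal recurrence: p(k) = p(k-1) + p(k-2) - p(k-5) - p(k-7) + p(k-12) + p(k-15) - ... (offsets j(3j∓1)/2, signs ++--, p(0)=1, p(<0)=0).
DP table for k = 0..108: p(0)=1, p(1)=1, p(2)=2, p(3)=3, p(4)=5, p(5)=7, p(6)=11, p(7)=15, p(8)=22, p(9)=30, p(10)=42, p(11)=56, p(12)=77, p(13)=101, p(14)=135, p(15)=176, p(16)=231, p(17)=297, p(18)=385, p(19)=490, p(20)=627, p(21)=792, p(22)=1002, p(23)=1255, p(24)=1575, p(25)=1958, p(26)=2436, p(27)=3010, p(28)=3718, p(29)=4565, p(30)=5604, p(31)=6842, p(32)=8349, p(33)=10143, p(34)=12310, p(35)=14883, p(36)=17977, p(37)=21637, p(38)=26015, p(39)=31185, p(40)=37338, p(41)=44583, p(42)=53174, p(43)=63261, p(44)=75175, p(45)=89134, p(46)=105558, p(47)=124754, p(48)=147273, p(49)=173525, p(50)=204226, p(51)=239943, p(52)=281589, p(53)=329931, p(54)=386155, p(55)=451276, p(56)=526823, p(57)=614154, p(58)=715220, p(59)=831820, p(60)=966467, p(61)=1121505, p(62)=1300156, p(63)=1505499, p(64)=1741630, p(65)=2012558, p(66)=2323520, p(67)=2679689, p(68)=3087735, p(69)=3554345, p(70)=4087968, p(71)=4697205, p(72)=5392783, p(73)=6185689, p(74)=7089500, p(75)=8118264, p(76)=9289091, p(77)=10619863, p(78)=12132164, p(79)=13848650, p(80)=15796476, p(81)=18004327, p(82)=20506255, p(83)=23338469, p(84)=26543660, p(85)=30167357, p(86)=34262962, p(87)=38887673, p(88)=44108109, p(89)=49995925, p(90)=56634173, p(91)=64112359, p(92)=72533807, p(93)=82010177, p(94)=92669720, p(95)=104651419, p(96)=118114304, p(97)=133230930, p(98)=150198136, p(99)=169229875, p(100)=190569292, p(101)=214481126, p(102)=241265379, p(103)=271248950, p(104)=304801365, p(105)=342325709, p(106)=384276336, p(107)=431149389, p(108)=483502844.
Final step: p(109) = p(108) + p(107) - p(104) - p(102) + p(97) + p(94) - p(87) - p(83) + p(74) + p(69) - p(58) - p(52) + p(39) + p(32) - p(17) - p(9)
= 483502844 + 431149389 - 304801365 - 241265379 + 133230930 + 92669720 - 38887673 - 23338469 + 7089500 + 3554345 - 715220 - 281589 + 31185 + 8349 - 297 - 30
= 541946240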